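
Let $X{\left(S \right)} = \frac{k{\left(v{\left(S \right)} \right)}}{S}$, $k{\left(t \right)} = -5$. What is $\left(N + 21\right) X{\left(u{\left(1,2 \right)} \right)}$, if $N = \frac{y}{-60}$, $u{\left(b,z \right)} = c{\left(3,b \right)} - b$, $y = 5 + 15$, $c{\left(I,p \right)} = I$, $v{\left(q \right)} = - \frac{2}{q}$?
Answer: $- \frac{155}{3} \approx -51.667$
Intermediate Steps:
$y = 20$
$u{\left(b,z \right)} = 3 - b$
$X{\left(S \right)} = - \frac{5}{S}$
$N = - \frac{1}{3}$ ($N = \frac{20}{-60} = 20 \left(- \frac{1}{60}\right) = - \frac{1}{3} \approx -0.33333$)
$\left(N + 21\right) X{\left(u{\left(1,2 \right)} \right)} = \left(- \frac{1}{3} + 21\right) \left(- \frac{5}{3 - 1}\right) = \frac{62 \left(- \frac{5}{3 - 1}\right)}{3} = \frac{62 \left(- \frac{5}{2}\right)}{3} = \frac{62 \left(\left(-5\right) \frac{1}{2}\right)}{3} = \frac{62}{3} \left(- \frac{5}{2}\right) = - \frac{155}{3}$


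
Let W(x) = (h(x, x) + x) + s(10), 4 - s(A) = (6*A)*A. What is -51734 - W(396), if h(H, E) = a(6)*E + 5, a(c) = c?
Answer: -53915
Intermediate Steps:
s(A) = 4 - 6*A**2 (s(A) = 4 - 6*A*A = 4 - 6*A**2)
h(H, E) = 5 + 6*E (h(H, E) = 6*E + 5 = 5 + 6*E)
W(x) = -591 + 7*x (W(x) = ((5 + 6*x) + x) + (4 - 6*10**2) = (5 + 7*x) + (4 - 6*100) = (5 + 7*x) + (4 - 600) = (5 + 7*x) - 596 = -591 + 7*x)
-51734 - W(396) = -51734 - (-591 + 7*396) = -51734 - (-591 + 2772) = -51734 - 1*2181 = -51734 - 2181 = -53915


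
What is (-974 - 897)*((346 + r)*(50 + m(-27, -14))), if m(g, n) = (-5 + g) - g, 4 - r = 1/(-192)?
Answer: -1885996065/64 ≈ -2.9469e+7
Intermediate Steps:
r = 769/192 (r = 4 - 1/(-192) = 4 - 1*(-1/192) = 4 + 1/192 = 769/192 ≈ 4.0052)
m(g, n) = -5
(-974 - 897)*((346 + r)*(50 + m(-27, -14))) = (-974 - 897)*((346 + 769/192)*(50 - 5)) = -125733071*45/192 = -1871*1008015/64 = -1885996065/64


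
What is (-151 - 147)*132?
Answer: -39336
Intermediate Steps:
(-151 - 147)*132 = -298*132 = -39336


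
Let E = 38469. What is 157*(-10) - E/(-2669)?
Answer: -4151861/2669 ≈ -1555.6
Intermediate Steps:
157*(-10) - E/(-2669) = 157*(-10) - 38469/(-2669) = -1570 - 38469*(-1)/2669 = -1570 - 1*(-38469/2669) = -1570 + 38469/2669 = -4151861/2669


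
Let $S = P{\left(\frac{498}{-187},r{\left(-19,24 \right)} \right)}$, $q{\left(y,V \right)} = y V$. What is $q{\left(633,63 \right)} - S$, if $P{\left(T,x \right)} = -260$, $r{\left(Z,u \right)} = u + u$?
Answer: $40139$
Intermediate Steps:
$r{\left(Z,u \right)} = 2 u$
$q{\left(y,V \right)} = V y$
$S = -260$
$q{\left(633,63 \right)} - S = 63 \cdot 633 - -260 = 39879 + 260 = 40139$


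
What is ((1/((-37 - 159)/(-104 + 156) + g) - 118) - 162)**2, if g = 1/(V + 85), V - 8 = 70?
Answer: 4994505355921/63584676 ≈ 78549.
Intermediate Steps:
V = 78 (V = 8 + 70 = 78)
g = 1/163 (g = 1/(78 + 85) = 1/163 ≈ 0.0061350)
((1/((-37 - 159)/(-104 + 156) + g) - 118) - 162)**2 = ((1/((-37 - 159)/(-104 + 156) + 1/163) - 118) - 162)**2 = ((1/(-196/52 + 1/163) - 118) - 162)**2 = ((1/(-196*1/52 + 1/163) - 118) - 162)**2 = ((1/(-49/13 + 1/163) - 118) - 162)**2 = ((1/(-7974/2119) - 118) - 162)**2 = ((-2119/7974 - 118) - 162)**2 = (-943051/7974 - 162)**2 = (-2234839/7974)**2 = 4994505355921/63584676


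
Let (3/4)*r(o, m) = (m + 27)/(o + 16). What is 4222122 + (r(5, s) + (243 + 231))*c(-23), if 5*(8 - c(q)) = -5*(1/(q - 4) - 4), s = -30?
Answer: 2395007824/567 ≈ 4.2240e+6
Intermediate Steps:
c(q) = 4 + 1/(-4 + q) (c(q) = 8 - (-1)*(1/(q - 4) - 4) = 8 - (-1)*(1/(-4 + q) - 4) = 8 - (-1)*(-4 + 1/(-4 + q)) = 8 - (20 - 5/(-4 + q))/5 = 8 + (-4 + 1/(-4 + q)) = 4 + 1/(-4 + q))
r(o, m) = 4*(27 + m)/(3*(16 + o)) (r(o, m) = 4*((m + 27)/(o + 16))/3 = 4*((27 + m)/(16 + o))/3 = 4*(27 + m)/(3*(16 + o)))
4222122 + (r(5, s) + (243 + 231))*c(-23) = 4222122 + (4*(27 - 30)/(3*(16 + 5)) + (243 + 231))*((-15 + 4*(-23))/(-4 - 23)) = 4222122 + ((4/3)*(-3)/21 + 474)*((-15 - 92)/(-27)) = 4222122 + ((4/3)*(1/21)*(-3) + 474)*(-1/27*(-107)) = 4222122 + (-4/21 + 474)*(107/27) = 4222122 + (9950/21)*(107/27) = 4222122 + 1064650/567 = 2395007824/567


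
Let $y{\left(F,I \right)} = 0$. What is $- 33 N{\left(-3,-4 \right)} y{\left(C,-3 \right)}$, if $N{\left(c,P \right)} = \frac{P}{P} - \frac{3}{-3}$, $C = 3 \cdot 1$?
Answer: $0$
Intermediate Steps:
$C = 3$
$N{\left(c,P \right)} = 2$ ($N{\left(c,P \right)} = 1 - -1 = 1 + 1 = 2$)
$- 33 N{\left(-3,-4 \right)} y{\left(C,-3 \right)} = \left(-33\right) 2 \cdot 0 = \left(-66\right) 0 = 0$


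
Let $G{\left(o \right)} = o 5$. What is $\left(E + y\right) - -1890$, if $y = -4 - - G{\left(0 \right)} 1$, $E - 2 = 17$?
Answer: $1905$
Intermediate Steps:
$E = 19$ ($E = 2 + 17 = 19$)
$G{\left(o \right)} = 5 o$
$y = -4$ ($y = -4 - - 5 \cdot 0 \cdot 1 = -4 - \left(-1\right) 0 \cdot 1 = -4 - 0 \cdot 1 = -4 - 0 = -4 + 0 = -4$)
$\left(E + y\right) - -1890 = \left(19 - 4\right) - -1890 = 15 + 1890 = 1905$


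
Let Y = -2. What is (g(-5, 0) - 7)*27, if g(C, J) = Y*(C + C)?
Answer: 351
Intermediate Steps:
g(C, J) = -4*C (g(C, J) = -2*(C + C) = -4*C)
(g(-5, 0) - 7)*27 = (-4*(-5) - 7)*27 = (20 - 7)*27 = 13*27 = 351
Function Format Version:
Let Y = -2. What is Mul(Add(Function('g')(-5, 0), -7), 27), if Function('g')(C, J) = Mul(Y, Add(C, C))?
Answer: 351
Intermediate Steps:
Function('g')(C, J) = Mul(-4, C) (Function('g')(C, J) = Mul(-2, Add(C, C)) = Mul(-2, Mul(2, C)) = Mul(-4, C))
Mul(Add(Function('g')(-5, 0), -7), 27) = Mul(Add(Mul(-4, -5), -7), 27) = Mul(Add(20, -7), 27) = Mul(13, 27) = 351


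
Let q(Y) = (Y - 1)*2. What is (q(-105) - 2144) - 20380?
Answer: -22736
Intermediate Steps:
q(Y) = -2 + 2*Y (q(Y) = (-1 + Y)*2 = -2 + 2*Y)
(q(-105) - 2144) - 20380 = ((-2 + 2*(-105)) - 2144) - 20380 = ((-2 - 210) - 2144) - 20380 = (-212 - 2144) - 20380 = -2356 - 20380 = -22736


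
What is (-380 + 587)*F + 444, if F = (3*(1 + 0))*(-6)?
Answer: -3282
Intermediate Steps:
F = -18 (F = (3*1)*(-6) = 3*(-6) = -18)
(-380 + 587)*F + 444 = (-380 + 587)*(-18) + 444 = 207*(-18) + 444 = -3726 + 444 = -3282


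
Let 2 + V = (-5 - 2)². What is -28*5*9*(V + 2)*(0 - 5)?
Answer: 308700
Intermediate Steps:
V = 47 (V = -2 + (-5 - 2)² = -2 + (-7)² = -2 + 49 = 47)
-28*5*9*(V + 2)*(0 - 5) = -28*5*9*(47 + 2)*(0 - 5) = -1260*49*(-5) = -1260*(-245) = -28*(-11025) = 308700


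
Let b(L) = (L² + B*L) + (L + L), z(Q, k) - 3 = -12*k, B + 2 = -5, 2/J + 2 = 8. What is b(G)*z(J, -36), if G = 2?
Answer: -2610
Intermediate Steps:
J = ⅓ (J = 2/(-2 + 8) = 2/6 = 2*(⅙) = ⅓ ≈ 0.33333)
B = -7 (B = -2 - 5 = -7)
z(Q, k) = 3 - 12*k
b(L) = L² - 5*L (b(L) = (L² - 7*L) + (L + L) = (L² - 7*L) + 2*L = L² - 5*L)
b(G)*z(J, -36) = (2*(-5 + 2))*(3 - 12*(-36)) = (2*(-3))*(3 + 432) = -6*435 = -2610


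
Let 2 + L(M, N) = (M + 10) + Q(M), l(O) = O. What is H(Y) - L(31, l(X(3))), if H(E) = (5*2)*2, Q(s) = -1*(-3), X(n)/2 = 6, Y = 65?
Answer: -22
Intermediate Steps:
X(n) = 12 (X(n) = 2*6 = 12)
Q(s) = 3
H(E) = 20 (H(E) = 10*2 = 20)
L(M, N) = 11 + M (L(M, N) = -2 + ((M + 10) + 3) = -2 + ((10 + M) + 3) = -2 + (13 + M) = 11 + M)
H(Y) - L(31, l(X(3))) = 20 - (11 + 31) = 20 - 1*42 = 20 - 42 = -22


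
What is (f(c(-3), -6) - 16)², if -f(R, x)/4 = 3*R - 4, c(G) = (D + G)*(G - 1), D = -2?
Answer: 57600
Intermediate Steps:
c(G) = (-1 + G)*(-2 + G) (c(G) = (-2 + G)*(G - 1) = (-2 + G)*(-1 + G) = (-1 + G)*(-2 + G))
f(R, x) = 16 - 12*R (f(R, x) = -4*(3*R - 4) = -4*(-4 + 3*R) = 16 - 12*R)
(f(c(-3), -6) - 16)² = ((16 - 12*(2 + (-3)² - 3*(-3))) - 16)² = ((16 - 12*(2 + 9 + 9)) - 16)² = ((16 - 12*20) - 16)² = ((16 - 240) - 16)² = (-224 - 16)² = (-240)² = 57600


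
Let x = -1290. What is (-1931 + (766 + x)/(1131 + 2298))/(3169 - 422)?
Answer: -6621923/9419463 ≈ -0.70300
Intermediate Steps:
(-1931 + (766 + x)/(1131 + 2298))/(3169 - 422) = (-1931 + (766 - 1290)/(1131 + 2298))/(3169 - 422) = (-1931 - 524/3429)/2747 = (-1931 - 524*1/3429)*(1/2747) = (-1931 - 524/3429)*(1/2747) = -6621923/3429*1/2747 = -6621923/9419463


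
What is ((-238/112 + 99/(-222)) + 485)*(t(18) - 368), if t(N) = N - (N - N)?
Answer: -24989825/148 ≈ -1.6885e+5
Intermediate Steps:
t(N) = N (t(N) = N - 1*0 = N + 0 = N)
((-238/112 + 99/(-222)) + 485)*(t(18) - 368) = ((-238/112 + 99/(-222)) + 485)*(18 - 368) = ((-238*1/112 + 99*(-1/222)) + 485)*(-350) = ((-17/8 - 33/74) + 485)*(-350) = (-761/296 + 485)*(-350) = (142799/296)*(-350) = -24989825/148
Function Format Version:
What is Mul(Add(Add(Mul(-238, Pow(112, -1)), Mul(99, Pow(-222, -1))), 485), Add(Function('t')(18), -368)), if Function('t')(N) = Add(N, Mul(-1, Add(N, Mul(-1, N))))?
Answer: Rational(-24989825, 148) ≈ -1.6885e+5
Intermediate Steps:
Function('t')(N) = N (Function('t')(N) = Add(N, Mul(-1, 0)) = Add(N, 0) = N)
Mul(Add(Add(Mul(-238, Pow(112, -1)), Mul(99, Pow(-222, -1))), 485), Add(Function('t')(18), -368)) = Mul(Add(Add(Mul(-238, Pow(112, -1)), Mul(99, Pow(-222, -1))), 485), Add(18, -368)) = Mul(Add(Add(Mul(-238, Rational(1, 112)), Mul(99, Rational(-1, 222))), 485), -350) = Mul(Add(Add(Rational(-17, 8), Rational(-33, 74)), 485), -350) = Mul(Add(Rational(-761, 296), 485), -350) = Mul(Rational(142799, 296), -350) = Rational(-24989825, 148)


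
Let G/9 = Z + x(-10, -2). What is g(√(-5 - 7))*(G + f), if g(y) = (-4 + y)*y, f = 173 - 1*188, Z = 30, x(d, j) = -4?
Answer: -2628 - 1752*I*√3 ≈ -2628.0 - 3034.6*I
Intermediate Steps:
f = -15 (f = 173 - 188 = -15)
g(y) = y*(-4 + y)
G = 234 (G = 9*(30 - 4) = 9*26 = 234)
g(√(-5 - 7))*(G + f) = (√(-5 - 7)*(-4 + √(-5 - 7)))*(234 - 15) = (√(-12)*(-4 + √(-12)))*219 = ((2*I*√3)*(-4 + 2*I*√3))*219 = (2*I*√3*(-4 + 2*I*√3))*219 = 438*I*√3*(-4 + 2*I*√3)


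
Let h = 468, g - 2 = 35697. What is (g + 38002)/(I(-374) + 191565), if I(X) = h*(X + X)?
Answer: -8189/17611 ≈ -0.46499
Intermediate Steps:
g = 35699 (g = 2 + 35697 = 35699)
I(X) = 936*X (I(X) = 468*(X + X) = 468*(2*X) = 936*X)
(g + 38002)/(I(-374) + 191565) = (35699 + 38002)/(936*(-374) + 191565) = 73701/(-350064 + 191565) = 73701/(-158499) = 73701*(-1/158499) = -8189/17611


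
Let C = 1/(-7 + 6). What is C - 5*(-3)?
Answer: 14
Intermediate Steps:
C = -1 (C = 1/(-1) = -1)
C - 5*(-3) = -1 - 5*(-3) = -1 + 15 = 14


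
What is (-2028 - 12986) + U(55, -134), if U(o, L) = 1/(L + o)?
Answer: -1186107/79 ≈ -15014.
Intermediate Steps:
(-2028 - 12986) + U(55, -134) = (-2028 - 12986) + 1/(-134 + 55) = -15014 + 1/(-79) = -15014 - 1/79 = -1186107/79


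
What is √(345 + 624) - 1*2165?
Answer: -2165 + √969 ≈ -2133.9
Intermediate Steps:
√(345 + 624) - 1*2165 = √969 - 2165 = -2165 + √969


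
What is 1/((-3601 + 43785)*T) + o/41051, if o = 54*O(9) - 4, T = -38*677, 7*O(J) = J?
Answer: 473468014115/297062075777488 ≈ 0.0015938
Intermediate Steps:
O(J) = J/7
T = -25726
o = 458/7 (o = 54*((1/7)*9) - 4 = 54*(9/7) - 4 = 486/7 - 4 = 458/7 ≈ 65.429)
1/((-3601 + 43785)*T) + o/41051 = 1/((-3601 + 43785)*(-25726)) + (458/7)/41051 = -1/25726/40184 + (458/7)*(1/41051) = (1/40184)*(-1/25726) + 458/287357 = -1/1033773584 + 458/287357 = 473468014115/297062075777488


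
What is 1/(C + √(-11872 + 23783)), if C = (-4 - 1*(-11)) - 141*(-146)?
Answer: 20593/424059738 - √11911/424059738 ≈ 4.8304e-5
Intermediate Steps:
C = 20593 (C = (-4 + 11) + 20586 = 7 + 20586 = 20593)
1/(C + √(-11872 + 23783)) = 1/(20593 + √(-11872 + 23783)) = 1/(20593 + √11911)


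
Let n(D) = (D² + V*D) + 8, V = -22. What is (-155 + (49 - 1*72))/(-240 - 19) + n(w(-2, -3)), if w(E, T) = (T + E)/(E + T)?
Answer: -3189/259 ≈ -12.313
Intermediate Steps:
w(E, T) = 1 (w(E, T) = (E + T)/(E + T) = 1)
n(D) = 8 + D² - 22*D (n(D) = (D² - 22*D) + 8 = 8 + D² - 22*D)
(-155 + (49 - 1*72))/(-240 - 19) + n(w(-2, -3)) = (-155 + (49 - 1*72))/(-240 - 19) + (8 + 1² - 22*1) = (-155 + (49 - 72))/(-259) + (8 + 1 - 22) = (-155 - 23)*(-1/259) - 13 = -178*(-1/259) - 13 = 178/259 - 13 = -3189/259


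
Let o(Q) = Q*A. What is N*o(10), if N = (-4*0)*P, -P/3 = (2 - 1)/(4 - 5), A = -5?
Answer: 0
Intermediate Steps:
o(Q) = -5*Q (o(Q) = Q*(-5) = -5*Q)
P = 3 (P = -3*(2 - 1)/(4 - 5) = -3/(-1) = -3*(-1) = 3)
N = 0 (N = -4*0*3 = 0*3 = 0)
N*o(10) = 0*(-5*10) = 0*(-50) = 0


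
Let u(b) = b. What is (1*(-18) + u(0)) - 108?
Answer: -126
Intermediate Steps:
(1*(-18) + u(0)) - 108 = (1*(-18) + 0) - 108 = (-18 + 0) - 108 = -18 - 108 = -126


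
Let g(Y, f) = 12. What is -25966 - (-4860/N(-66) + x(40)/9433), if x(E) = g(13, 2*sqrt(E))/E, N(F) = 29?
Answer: -70573366907/2735570 ≈ -25798.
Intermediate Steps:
x(E) = 12/E
-25966 - (-4860/N(-66) + x(40)/9433) = -25966 - (-4860/29 + (12/40)/9433) = -25966 - (-4860*1/29 + (12*(1/40))*(1/9433)) = -25966 - (-4860/29 + (3/10)*(1/9433)) = -25966 - (-4860/29 + 3/94330) = -25966 - 1*(-458443713/2735570) = -25966 + 458443713/2735570 = -70573366907/2735570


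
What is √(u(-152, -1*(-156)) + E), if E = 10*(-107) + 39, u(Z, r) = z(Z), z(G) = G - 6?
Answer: I*√1189 ≈ 34.482*I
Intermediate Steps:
z(G) = -6 + G
u(Z, r) = -6 + Z
E = -1031 (E = -1070 + 39 = -1031)
√(u(-152, -1*(-156)) + E) = √((-6 - 152) - 1031) = √(-158 - 1031) = √(-1189) = I*√1189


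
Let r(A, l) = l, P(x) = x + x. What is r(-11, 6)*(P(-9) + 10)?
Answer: -48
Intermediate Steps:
P(x) = 2*x
r(-11, 6)*(P(-9) + 10) = 6*(2*(-9) + 10) = 6*(-18 + 10) = 6*(-8) = -48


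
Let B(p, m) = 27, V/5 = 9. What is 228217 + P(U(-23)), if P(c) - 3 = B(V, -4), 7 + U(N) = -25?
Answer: 228247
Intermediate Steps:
V = 45 (V = 5*9 = 45)
U(N) = -32 (U(N) = -7 - 25 = -32)
P(c) = 30 (P(c) = 3 + 27 = 30)
228217 + P(U(-23)) = 228217 + 30 = 228247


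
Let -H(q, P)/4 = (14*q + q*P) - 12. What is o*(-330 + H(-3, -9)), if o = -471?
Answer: 104562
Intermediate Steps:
H(q, P) = 48 - 56*q - 4*P*q (H(q, P) = -4*((14*q + q*P) - 12) = -4*((14*q + P*q) - 12) = -4*(-12 + 14*q + P*q) = 48 - 56*q - 4*P*q)
o*(-330 + H(-3, -9)) = -471*(-330 + (48 - 56*(-3) - 4*(-9)*(-3))) = -471*(-330 + (48 + 168 - 108)) = -471*(-330 + 108) = -471*(-222) = 104562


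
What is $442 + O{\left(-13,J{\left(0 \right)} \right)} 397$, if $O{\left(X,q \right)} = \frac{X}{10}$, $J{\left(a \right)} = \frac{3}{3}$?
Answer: $- \frac{741}{10} \approx -74.1$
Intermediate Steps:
$J{\left(a \right)} = 1$ ($J{\left(a \right)} = 3 \cdot \frac{1}{3} = 1$)
$O{\left(X,q \right)} = \frac{X}{10}$ ($O{\left(X,q \right)} = X \frac{1}{10} = \frac{X}{10}$)
$442 + O{\left(-13,J{\left(0 \right)} \right)} 397 = 442 + \frac{1}{10} \left(-13\right) 397 = 442 - \frac{5161}{10} = - \frac{741}{10}$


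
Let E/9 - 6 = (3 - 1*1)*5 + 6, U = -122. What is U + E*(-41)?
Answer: -8240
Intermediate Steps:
E = 198 (E = 54 + 9*((3 - 1*1)*5 + 6) = 54 + 9*((3 - 1)*5 + 6) = 54 + 9*(2*5 + 6) = 54 + 9*(10 + 6) = 54 + 9*16 = 54 + 144 = 198)
U + E*(-41) = -122 + 198*(-41) = -122 - 8118 = -8240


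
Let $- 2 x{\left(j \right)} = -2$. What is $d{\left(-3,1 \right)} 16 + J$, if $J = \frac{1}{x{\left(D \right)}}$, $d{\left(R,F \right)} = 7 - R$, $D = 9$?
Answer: $161$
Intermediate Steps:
$x{\left(j \right)} = 1$ ($x{\left(j \right)} = \left(- \frac{1}{2}\right) \left(-2\right) = 1$)
$J = 1$ ($J = 1^{-1} = 1$)
$d{\left(-3,1 \right)} 16 + J = \left(7 - -3\right) 16 + 1 = \left(7 + 3\right) 16 + 1 = 10 \cdot 16 + 1 = 160 + 1 = 161$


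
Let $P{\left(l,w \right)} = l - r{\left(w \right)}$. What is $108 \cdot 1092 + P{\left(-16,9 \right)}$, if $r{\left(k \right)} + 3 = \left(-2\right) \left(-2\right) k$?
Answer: $117887$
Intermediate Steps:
$r{\left(k \right)} = -3 + 4 k$ ($r{\left(k \right)} = -3 + \left(-2\right) \left(-2\right) k = -3 + 4 k$)
$P{\left(l,w \right)} = 3 + l - 4 w$ ($P{\left(l,w \right)} = l - \left(-3 + 4 w\right) = 3 + l - 4 w$)
$108 \cdot 1092 + P{\left(-16,9 \right)} = 108 \cdot 1092 - 49 = 117936 - 49 = 117887$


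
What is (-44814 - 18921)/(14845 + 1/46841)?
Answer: -142162435/33112126 ≈ -4.2934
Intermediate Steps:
(-44814 - 18921)/(14845 + 1/46841) = -63735/(14845 + 1/46841) = -63735/695354646/46841 = -63735*46841/695354646 = -142162435/33112126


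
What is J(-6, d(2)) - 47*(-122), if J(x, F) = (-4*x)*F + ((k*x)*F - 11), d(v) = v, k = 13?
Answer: 5615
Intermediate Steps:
J(x, F) = -11 + 9*F*x (J(x, F) = (-4*x)*F + ((13*x)*F - 11) = -4*F*x + (13*F*x - 11) = -4*F*x + (-11 + 13*F*x) = -11 + 9*F*x)
J(-6, d(2)) - 47*(-122) = (-11 + 9*2*(-6)) - 47*(-122) = (-11 - 108) + 5734 = -119 + 5734 = 5615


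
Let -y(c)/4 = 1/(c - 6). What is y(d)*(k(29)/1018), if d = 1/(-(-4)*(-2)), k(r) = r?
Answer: 464/24941 ≈ 0.018604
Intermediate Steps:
d = -⅛ (d = 1/(-1*8) = 1/(-8) = -⅛ ≈ -0.12500)
y(c) = -4/(-6 + c) (y(c) = -4/(c - 6) = -4/(-6 + c))
y(d)*(k(29)/1018) = (-4/(-6 - ⅛))*(29/1018) = (-4/(-49/8))*(29*(1/1018)) = -4*(-8/49)*(29/1018) = (32/49)*(29/1018) = 464/24941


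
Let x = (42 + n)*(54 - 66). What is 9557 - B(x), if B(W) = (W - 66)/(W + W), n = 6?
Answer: 1834837/192 ≈ 9556.4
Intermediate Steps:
x = -576 (x = (42 + 6)*(54 - 66) = 48*(-12) = -576)
B(W) = (-66 + W)/(2*W) (B(W) = (-66 + W)/((2*W)) = (-66 + W)*(1/(2*W)) = (-66 + W)/(2*W))
9557 - B(x) = 9557 - (-66 - 576)/(2*(-576)) = 9557 - (-1)*(-642)/(2*576) = 9557 - 1*107/192 = 9557 - 107/192 = 1834837/192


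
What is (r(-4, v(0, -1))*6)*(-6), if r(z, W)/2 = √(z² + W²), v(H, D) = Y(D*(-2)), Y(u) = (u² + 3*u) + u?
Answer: -288*√10 ≈ -910.74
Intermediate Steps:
Y(u) = u² + 4*u
v(H, D) = -2*D*(4 - 2*D) (v(H, D) = (D*(-2))*(4 + D*(-2)) = (-2*D)*(4 - 2*D) = -2*D*(4 - 2*D))
r(z, W) = 2*√(W² + z²) (r(z, W) = 2*√(z² + W²) = 2*√(W² + z²))
(r(-4, v(0, -1))*6)*(-6) = ((2*√((4*(-1)*(-2 - 1))² + (-4)²))*6)*(-6) = ((2*√((4*(-1)*(-3))² + 16))*6)*(-6) = ((2*√(12² + 16))*6)*(-6) = ((2*√(144 + 16))*6)*(-6) = ((2*√160)*6)*(-6) = ((2*(4*√10))*6)*(-6) = ((8*√10)*6)*(-6) = (48*√10)*(-6) = -288*√10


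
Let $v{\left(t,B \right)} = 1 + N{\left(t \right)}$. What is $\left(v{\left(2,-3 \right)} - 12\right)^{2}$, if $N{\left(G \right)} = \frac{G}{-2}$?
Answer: $144$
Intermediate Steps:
$N{\left(G \right)} = - \frac{G}{2}$ ($N{\left(G \right)} = G \left(- \frac{1}{2}\right) = - \frac{G}{2}$)
$v{\left(t,B \right)} = 1 - \frac{t}{2}$
$\left(v{\left(2,-3 \right)} - 12\right)^{2} = \left(\left(1 - 1\right) - 12\right)^{2} = \left(0 - 12\right)^{2} = \left(-12\right)^{2} = 144$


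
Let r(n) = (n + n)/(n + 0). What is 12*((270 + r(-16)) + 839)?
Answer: 13332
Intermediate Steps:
r(n) = 2 (r(n) = (2*n)/n = 2)
12*((270 + r(-16)) + 839) = 12*((270 + 2) + 839) = 12*(272 + 839) = 12*1111 = 13332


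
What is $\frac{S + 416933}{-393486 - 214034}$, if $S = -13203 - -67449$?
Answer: $- \frac{471179}{607520} \approx -0.77558$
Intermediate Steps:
$S = 54246$ ($S = -13203 + 67449 = 54246$)
$\frac{S + 416933}{-393486 - 214034} = \frac{54246 + 416933}{-393486 - 214034} = \frac{471179}{-607520} = 471179 \left(- \frac{1}{607520}\right) = - \frac{471179}{607520}$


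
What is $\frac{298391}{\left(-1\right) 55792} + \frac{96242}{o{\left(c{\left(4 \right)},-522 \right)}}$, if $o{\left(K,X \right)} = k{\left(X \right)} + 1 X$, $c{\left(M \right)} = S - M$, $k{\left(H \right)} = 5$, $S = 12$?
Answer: $- \frac{502163801}{2622224} \approx -191.5$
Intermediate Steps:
$c{\left(M \right)} = 12 - M$
$o{\left(K,X \right)} = 5 + X$ ($o{\left(K,X \right)} = 5 + 1 X = 5 + X$)
$\frac{298391}{\left(-1\right) 55792} + \frac{96242}{o{\left(c{\left(4 \right)},-522 \right)}} = \frac{298391}{\left(-1\right) 55792} + \frac{96242}{5 - 522} = \frac{298391}{-55792} + \frac{96242}{-517} = 298391 \left(- \frac{1}{55792}\right) + 96242 \left(- \frac{1}{517}\right) = - \frac{298391}{55792} - \frac{96242}{517} = - \frac{502163801}{2622224}$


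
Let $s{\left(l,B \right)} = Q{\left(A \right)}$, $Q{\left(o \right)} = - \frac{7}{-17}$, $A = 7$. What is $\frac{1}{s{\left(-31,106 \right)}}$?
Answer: $\frac{17}{7} \approx 2.4286$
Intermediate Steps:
$Q{\left(o \right)} = \frac{7}{17}$ ($Q{\left(o \right)} = \left(-7\right) \left(- \frac{1}{17}\right) = \frac{7}{17}$)
$s{\left(l,B \right)} = \frac{7}{17}$
$\frac{1}{s{\left(-31,106 \right)}} = \frac{1}{\frac{7}{17}} = \frac{17}{7}$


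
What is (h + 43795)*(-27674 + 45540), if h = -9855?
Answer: 606372040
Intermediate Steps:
(h + 43795)*(-27674 + 45540) = (-9855 + 43795)*(-27674 + 45540) = 33940*17866 = 606372040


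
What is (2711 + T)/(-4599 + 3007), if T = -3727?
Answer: 127/199 ≈ 0.63819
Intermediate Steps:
(2711 + T)/(-4599 + 3007) = (2711 - 3727)/(-4599 + 3007) = -1016/(-1592) = -1016*(-1/1592) = 127/199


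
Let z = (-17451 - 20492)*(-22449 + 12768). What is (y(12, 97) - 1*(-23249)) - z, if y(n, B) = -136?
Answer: -367303070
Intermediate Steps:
z = 367326183 (z = -37943*(-9681) = 367326183)
(y(12, 97) - 1*(-23249)) - z = (-136 - 1*(-23249)) - 1*367326183 = (-136 + 23249) - 367326183 = 23113 - 367326183 = -367303070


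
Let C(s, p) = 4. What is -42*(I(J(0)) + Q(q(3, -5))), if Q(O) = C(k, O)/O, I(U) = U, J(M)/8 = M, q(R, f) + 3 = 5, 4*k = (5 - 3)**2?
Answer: -84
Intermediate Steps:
k = 1 (k = (5 - 3)**2/4 = (1/4)*2**2 = (1/4)*4 = 1)
q(R, f) = 2 (q(R, f) = -3 + 5 = 2)
J(M) = 8*M
Q(O) = 4/O
-42*(I(J(0)) + Q(q(3, -5))) = -42*(8*0 + 4/2) = -42*(0 + 4*(1/2)) = -42*(0 + 2) = -42*2 = -84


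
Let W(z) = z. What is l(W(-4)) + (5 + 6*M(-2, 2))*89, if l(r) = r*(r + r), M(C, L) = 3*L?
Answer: 3681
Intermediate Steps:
l(r) = 2*r² (l(r) = r*(2*r) = 2*r²)
l(W(-4)) + (5 + 6*M(-2, 2))*89 = 2*(-4)² + (5 + 6*(3*2))*89 = 2*16 + (5 + 6*6)*89 = 32 + (5 + 36)*89 = 32 + 41*89 = 32 + 3649 = 3681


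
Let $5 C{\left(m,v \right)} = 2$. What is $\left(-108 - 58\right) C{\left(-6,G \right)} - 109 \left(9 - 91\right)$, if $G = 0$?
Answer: $\frac{44358}{5} \approx 8871.6$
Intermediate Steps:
$C{\left(m,v \right)} = \frac{2}{5}$ ($C{\left(m,v \right)} = \frac{1}{5} \cdot 2 = \frac{2}{5}$)
$\left(-108 - 58\right) C{\left(-6,G \right)} - 109 \left(9 - 91\right) = \left(-108 - 58\right) \frac{2}{5} - 109 \left(9 - 91\right) = \left(-108 - 58\right) \frac{2}{5} - 109 \left(-82\right) = \left(-166\right) \frac{2}{5} - -8938 = - \frac{332}{5} + 8938 = \frac{44358}{5}$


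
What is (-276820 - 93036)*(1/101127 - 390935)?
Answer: 14621918077220864/101127 ≈ 1.4459e+11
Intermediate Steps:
(-276820 - 93036)*(1/101127 - 390935) = -369856*(1/101127 - 390935) = -369856*(-39534083744/101127) = 14621918077220864/101127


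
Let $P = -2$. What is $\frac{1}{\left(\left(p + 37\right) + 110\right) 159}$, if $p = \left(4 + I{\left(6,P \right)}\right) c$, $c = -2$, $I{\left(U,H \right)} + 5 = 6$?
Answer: $\frac{1}{21783} \approx 4.5907 \cdot 10^{-5}$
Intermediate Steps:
$I{\left(U,H \right)} = 1$ ($I{\left(U,H \right)} = -5 + 6 = 1$)
$p = -10$ ($p = \left(4 + 1\right) \left(-2\right) = 5 \left(-2\right) = -10$)
$\frac{1}{\left(\left(p + 37\right) + 110\right) 159} = \frac{1}{\left(\left(-10 + 37\right) + 110\right) 159} = \frac{1}{\left(27 + 110\right) 159} = \frac{1}{137 \cdot 159} = \frac{1}{21783}$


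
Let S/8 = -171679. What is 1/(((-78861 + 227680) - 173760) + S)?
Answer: -1/1398373 ≈ -7.1512e-7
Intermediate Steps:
S = -1373432 (S = 8*(-171679) = -1373432)
1/(((-78861 + 227680) - 173760) + S) = 1/(((-78861 + 227680) - 173760) - 1373432) = 1/((148819 - 173760) - 1373432) = 1/(-24941 - 1373432) = 1/(-1398373) = -1/1398373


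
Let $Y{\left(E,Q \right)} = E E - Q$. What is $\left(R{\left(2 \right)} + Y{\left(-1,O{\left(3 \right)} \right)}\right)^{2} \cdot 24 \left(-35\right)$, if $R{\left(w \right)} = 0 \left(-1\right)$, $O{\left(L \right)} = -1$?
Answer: $-3360$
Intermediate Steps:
$R{\left(w \right)} = 0$
$Y{\left(E,Q \right)} = E^{2} - Q$
$\left(R{\left(2 \right)} + Y{\left(-1,O{\left(3 \right)} \right)}\right)^{2} \cdot 24 \left(-35\right) = \left(0 + \left(\left(-1\right)^{2} - -1\right)\right)^{2} \cdot 24 \left(-35\right) = \left(0 + \left(1 + 1\right)\right)^{2} \cdot 24 \left(-35\right) = \left(0 + 2\right)^{2} \cdot 24 \left(-35\right) = 2^{2} \cdot 24 \left(-35\right) = 4 \cdot 24 \left(-35\right) = 96 \left(-35\right) = -3360$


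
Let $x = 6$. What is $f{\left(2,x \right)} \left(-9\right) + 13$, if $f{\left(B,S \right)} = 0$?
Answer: $13$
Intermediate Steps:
$f{\left(2,x \right)} \left(-9\right) + 13 = 0 \left(-9\right) + 13 = 0 + 13 = 13$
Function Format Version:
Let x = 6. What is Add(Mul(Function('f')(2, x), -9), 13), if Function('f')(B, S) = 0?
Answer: 13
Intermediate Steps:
Add(Mul(Function('f')(2, x), -9), 13) = Add(Mul(0, -9), 13) = Add(0, 13) = 13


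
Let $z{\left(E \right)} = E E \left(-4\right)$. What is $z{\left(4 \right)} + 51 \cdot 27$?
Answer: $1313$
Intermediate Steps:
$z{\left(E \right)} = - 4 E^{2}$ ($z{\left(E \right)} = E^{2} \left(-4\right) = - 4 E^{2}$)
$z{\left(4 \right)} + 51 \cdot 27 = - 4 \cdot 4^{2} + 51 \cdot 27 = \left(-4\right) 16 + 1377 = -64 + 1377 = 1313$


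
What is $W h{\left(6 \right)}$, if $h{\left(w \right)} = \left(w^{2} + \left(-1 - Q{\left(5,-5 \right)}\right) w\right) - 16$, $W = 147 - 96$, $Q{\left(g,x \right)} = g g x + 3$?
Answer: $38046$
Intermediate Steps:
$Q{\left(g,x \right)} = 3 + x g^{2}$ ($Q{\left(g,x \right)} = g^{2} x + 3 = x g^{2} + 3 = 3 + x g^{2}$)
$W = 51$ ($W = 147 - 96 = 51$)
$h{\left(w \right)} = -16 + w^{2} + 121 w$ ($h{\left(w \right)} = \left(w^{2} + \left(-1 - \left(3 - 5 \cdot 5^{2}\right)\right) w\right) - 16 = \left(w^{2} + \left(-1 - \left(3 - 125\right)\right) w\right) - 16 = \left(w^{2} + \left(-1 - -122\right) w\right) - 16 = \left(w^{2} + \left(-1 + 122\right) w\right) - 16 = \left(w^{2} + 121 w\right) - 16 = -16 + w^{2} + 121 w$)
$W h{\left(6 \right)} = 51 \left(-16 + 6^{2} + 121 \cdot 6\right) = 51 \left(-16 + 36 + 726\right) = 51 \cdot 746 = 38046$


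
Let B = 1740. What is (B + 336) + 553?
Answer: 2629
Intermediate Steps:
(B + 336) + 553 = (1740 + 336) + 553 = 2076 + 553 = 2629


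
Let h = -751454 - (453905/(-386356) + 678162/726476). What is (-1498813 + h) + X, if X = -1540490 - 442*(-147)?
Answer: -261436649960372235/70169590364 ≈ -3.7258e+6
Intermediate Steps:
h = -52729202422606479/70169590364 (h = -751454 - (453905*(-1/386356) + 678162*(1/726476)) = -751454 - (-453905/386356 + 339081/363238) = -751454 - 1*(-16934782777/70169590364) = -751454 + 16934782777/70169590364 = -52729202422606479/70169590364 ≈ -7.5145e+5)
X = -1475516 (X = -1540490 + 64974 = -1475516)
(-1498813 + h) + X = (-1498813 - 52729202422606479/70169590364) - 1475516 = -157900296664844411/70169590364 - 1475516 = -261436649960372235/70169590364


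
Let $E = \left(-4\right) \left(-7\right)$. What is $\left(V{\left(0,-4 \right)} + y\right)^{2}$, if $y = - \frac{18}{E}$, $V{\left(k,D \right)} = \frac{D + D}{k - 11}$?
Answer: $\frac{169}{23716} \approx 0.007126$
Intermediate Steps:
$E = 28$
$V{\left(k,D \right)} = \frac{2 D}{-11 + k}$
$y = - \frac{9}{14}$ ($y = - \frac{18}{28} = \left(-18\right) \frac{1}{28} = - \frac{9}{14} \approx -0.64286$)
$\left(V{\left(0,-4 \right)} + y\right)^{2} = \left(2 \left(-4\right) \frac{1}{-11 + 0} - \frac{9}{14}\right)^{2} = \left(2 \left(-4\right) \frac{1}{-11} - \frac{9}{14}\right)^{2} = \left(2 \left(-4\right) \left(- \frac{1}{11}\right) - \frac{9}{14}\right)^{2} = \left(\frac{8}{11} - \frac{9}{14}\right)^{2} = \left(\frac{13}{154}\right)^{2} = \frac{169}{23716}$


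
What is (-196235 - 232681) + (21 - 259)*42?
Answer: -438912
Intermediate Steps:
(-196235 - 232681) + (21 - 259)*42 = -428916 - 238*42 = -428916 - 9996 = -438912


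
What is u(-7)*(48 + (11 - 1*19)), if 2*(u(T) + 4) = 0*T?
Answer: -160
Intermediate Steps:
u(T) = -4 (u(T) = -4 + (0*T)/2 = -4 + (½)*0 = -4 + 0 = -4)
u(-7)*(48 + (11 - 1*19)) = -4*(48 + (11 - 1*19)) = -4*(48 + (11 - 19)) = -4*(48 - 8) = -4*40 = -160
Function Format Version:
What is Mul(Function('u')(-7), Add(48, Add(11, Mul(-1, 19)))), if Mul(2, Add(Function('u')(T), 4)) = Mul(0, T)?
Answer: -160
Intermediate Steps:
Function('u')(T) = -4 (Function('u')(T) = Add(-4, Mul(Rational(1, 2), Mul(0, T))) = Add(-4, Mul(Rational(1, 2), 0)) = Add(-4, 0) = -4)
Mul(Function('u')(-7), Add(48, Add(11, Mul(-1, 19)))) = Mul(-4, Add(48, Add(11, Mul(-1, 19)))) = Mul(-4, Add(48, Add(11, -19))) = Mul(-4, Add(48, -8)) = Mul(-4, 40) = -160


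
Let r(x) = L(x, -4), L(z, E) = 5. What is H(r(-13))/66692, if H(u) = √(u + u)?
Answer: √10/66692 ≈ 4.7416e-5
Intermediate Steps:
r(x) = 5
H(u) = √2*√u (H(u) = √(2*u) = √2*√u)
H(r(-13))/66692 = (√2*√5)/66692 = √10*(1/66692) = √10/66692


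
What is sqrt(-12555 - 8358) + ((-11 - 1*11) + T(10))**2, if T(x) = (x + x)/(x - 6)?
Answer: 289 + I*sqrt(20913) ≈ 289.0 + 144.61*I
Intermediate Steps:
T(x) = 2*x/(-6 + x) (T(x) = (2*x)/(-6 + x) = 2*x/(-6 + x))
sqrt(-12555 - 8358) + ((-11 - 1*11) + T(10))**2 = sqrt(-12555 - 8358) + ((-11 - 1*11) + 2*10/(-6 + 10))**2 = sqrt(-20913) + ((-11 - 11) + 2*10/4)**2 = I*sqrt(20913) + (-22 + 2*10*(1/4))**2 = I*sqrt(20913) + (-22 + 5)**2 = I*sqrt(20913) + (-17)**2 = I*sqrt(20913) + 289 = 289 + I*sqrt(20913)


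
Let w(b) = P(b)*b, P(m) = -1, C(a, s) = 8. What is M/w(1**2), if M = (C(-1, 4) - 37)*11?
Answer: 319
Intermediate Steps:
w(b) = -b
M = -319 (M = (8 - 37)*11 = -29*11 = -319)
M/w(1**2) = -319/((-1*1**2)) = -319/((-1*1)) = -319/(-1) = -319*(-1) = 319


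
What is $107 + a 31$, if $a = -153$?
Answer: $-4636$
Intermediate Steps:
$107 + a 31 = 107 - 4743 = -4636$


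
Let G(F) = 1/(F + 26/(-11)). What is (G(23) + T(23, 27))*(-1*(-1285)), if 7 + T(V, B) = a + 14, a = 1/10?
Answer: 4170339/454 ≈ 9185.8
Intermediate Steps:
a = ⅒ ≈ 0.10000
T(V, B) = 71/10 (T(V, B) = -7 + (⅒ + 14) = -7 + 141/10 = 71/10)
G(F) = 1/(-26/11 + F) (G(F) = 1/(F + 26*(-1/11)) = 1/(F - 26/11) = 1/(-26/11 + F))
(G(23) + T(23, 27))*(-1*(-1285)) = (11/(-26 + 11*23) + 71/10)*(-1*(-1285)) = (11/(-26 + 253) + 71/10)*1285 = (11/227 + 71/10)*1285 = (16227/2270)*1285 = 4170339/454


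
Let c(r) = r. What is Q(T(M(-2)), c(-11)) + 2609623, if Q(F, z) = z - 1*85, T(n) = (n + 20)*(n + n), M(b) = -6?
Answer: 2609527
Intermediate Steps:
T(n) = 2*n*(20 + n) (T(n) = (20 + n)*(2*n) = 2*n*(20 + n))
Q(F, z) = -85 + z (Q(F, z) = z - 85 = -85 + z)
Q(T(M(-2)), c(-11)) + 2609623 = (-85 - 11) + 2609623 = -96 + 2609623 = 2609527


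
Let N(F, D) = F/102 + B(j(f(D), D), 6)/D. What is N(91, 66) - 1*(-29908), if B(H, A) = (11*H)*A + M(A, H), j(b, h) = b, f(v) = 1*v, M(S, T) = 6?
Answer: 33631931/1122 ≈ 29975.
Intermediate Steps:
f(v) = v
B(H, A) = 6 + 11*A*H (B(H, A) = (11*H)*A + 6 = 11*A*H + 6 = 6 + 11*A*H)
N(F, D) = F/102 + (6 + 66*D)/D (N(F, D) = F/102 + (6 + 11*6*D)/D = F*(1/102) + (6 + 66*D)/D = F/102 + (6 + 66*D)/D)
N(91, 66) - 1*(-29908) = (66 + 6/66 + (1/102)*91) - 1*(-29908) = (66 + 6*(1/66) + 91/102) + 29908 = (66 + 1/11 + 91/102) + 29908 = 75155/1122 + 29908 = 33631931/1122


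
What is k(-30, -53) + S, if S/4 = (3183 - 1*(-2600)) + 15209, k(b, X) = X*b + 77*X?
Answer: 81477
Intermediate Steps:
k(b, X) = 77*X + X*b
S = 83968 (S = 4*((3183 - 1*(-2600)) + 15209) = 4*((3183 + 2600) + 15209) = 4*(5783 + 15209) = 4*20992 = 83968)
k(-30, -53) + S = -53*(77 - 30) + 83968 = -53*47 + 83968 = -2491 + 83968 = 81477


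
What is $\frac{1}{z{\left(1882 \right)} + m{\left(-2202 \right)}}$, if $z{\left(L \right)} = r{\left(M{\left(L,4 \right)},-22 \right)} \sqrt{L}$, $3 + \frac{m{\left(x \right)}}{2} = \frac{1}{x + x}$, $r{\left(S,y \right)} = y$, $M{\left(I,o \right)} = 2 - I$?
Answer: $\frac{29095026}{4416542794583} - \frac{106673688 \sqrt{1882}}{4416542794583} \approx -0.0010412$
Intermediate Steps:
$m{\left(x \right)} = -6 + \frac{1}{x}$ ($m{\left(x \right)} = -6 + \frac{2}{x + x} = -6 + \frac{2}{2 x} = -6 + 2 \frac{1}{2 x} = -6 + \frac{1}{x}$)
$z{\left(L \right)} = - 22 \sqrt{L}$
$\frac{1}{z{\left(1882 \right)} + m{\left(-2202 \right)}} = \frac{1}{- 22 \sqrt{1882} - \left(6 - \frac{1}{-2202}\right)} = \frac{1}{- 22 \sqrt{1882} - \frac{13213}{2202}} = \frac{1}{- \frac{13213}{2202} - 22 \sqrt{1882}}$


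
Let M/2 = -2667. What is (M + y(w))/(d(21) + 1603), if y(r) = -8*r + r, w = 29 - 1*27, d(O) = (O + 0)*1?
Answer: -191/58 ≈ -3.2931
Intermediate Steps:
d(O) = O (d(O) = O*1 = O)
w = 2 (w = 29 - 27 = 2)
M = -5334 (M = 2*(-2667) = -5334)
y(r) = -7*r
(M + y(w))/(d(21) + 1603) = (-5334 - 7*2)/(21 + 1603) = (-5334 - 14)/1624 = -5348*1/1624 = -191/58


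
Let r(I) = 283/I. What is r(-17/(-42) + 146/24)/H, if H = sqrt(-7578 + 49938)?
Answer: 1981*sqrt(10590)/961925 ≈ 0.21193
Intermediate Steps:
H = 2*sqrt(10590) (H = sqrt(42360) = 2*sqrt(10590) ≈ 205.82)
r(-17/(-42) + 146/24)/H = (283/(-17/(-42) + 146/24))/((2*sqrt(10590))) = (283/(-17*(-1/42) + 146*(1/24)))*(sqrt(10590)/21180) = (283/(17/42 + 73/12))*(sqrt(10590)/21180) = (283/(545/84))*(sqrt(10590)/21180) = (283*(84/545))*(sqrt(10590)/21180) = 23772*(sqrt(10590)/21180)/545 = 1981*sqrt(10590)/961925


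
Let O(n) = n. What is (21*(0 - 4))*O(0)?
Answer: 0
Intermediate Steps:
(21*(0 - 4))*O(0) = (21*(0 - 4))*0 = (21*(-4))*0 = -84*0 = 0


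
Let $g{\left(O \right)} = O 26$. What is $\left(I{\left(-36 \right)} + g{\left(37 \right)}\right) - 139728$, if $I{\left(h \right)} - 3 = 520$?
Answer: $-138243$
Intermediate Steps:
$I{\left(h \right)} = 523$ ($I{\left(h \right)} = 3 + 520 = 523$)
$g{\left(O \right)} = 26 O$
$\left(I{\left(-36 \right)} + g{\left(37 \right)}\right) - 139728 = \left(523 + 26 \cdot 37\right) - 139728 = \left(523 + 962\right) - 139728 = 1485 - 139728 = -138243$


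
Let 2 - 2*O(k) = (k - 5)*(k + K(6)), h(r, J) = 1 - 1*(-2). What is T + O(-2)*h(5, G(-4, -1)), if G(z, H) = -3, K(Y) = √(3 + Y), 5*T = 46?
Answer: 227/10 ≈ 22.700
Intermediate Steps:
T = 46/5 (T = (⅕)*46 = 46/5 ≈ 9.2000)
h(r, J) = 3 (h(r, J) = 1 + 2 = 3)
O(k) = 1 - (-5 + k)*(3 + k)/2 (O(k) = 1 - (k - 5)*(k + √(3 + 6))/2 = 1 - (-5 + k)*(k + √9)/2 = 1 - (-5 + k)*(k + 3)/2 = 1 - (-5 + k)*(3 + k)/2)
T + O(-2)*h(5, G(-4, -1)) = 46/5 + (17/2 - 2 - ½*(-2)²)*3 = 46/5 + (17/2 - 2 - ½*4)*3 = 46/5 + (17/2 - 2 - 2)*3 = 46/5 + (9/2)*3 = 46/5 + 27/2 = 227/10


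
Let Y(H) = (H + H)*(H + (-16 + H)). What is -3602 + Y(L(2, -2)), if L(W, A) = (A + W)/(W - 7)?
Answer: -3602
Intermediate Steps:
L(W, A) = (A + W)/(-7 + W)
Y(H) = 2*H*(-16 + 2*H) (Y(H) = (2*H)*(-16 + 2*H) = 2*H*(-16 + 2*H))
-3602 + Y(L(2, -2)) = -3602 + 4*((-2 + 2)/(-7 + 2))*(-8 + (-2 + 2)/(-7 + 2)) = -3602 + 4*(0/(-5))*(-8 + 0/(-5)) = -3602 + 4*(-⅕*0)*(-8 - ⅕*0) = -3602 + 4*0*(-8 + 0) = -3602 + 4*0*(-8) = -3602 + 0 = -3602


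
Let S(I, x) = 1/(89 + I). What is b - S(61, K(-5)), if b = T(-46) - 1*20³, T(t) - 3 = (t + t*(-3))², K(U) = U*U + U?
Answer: 70049/150 ≈ 466.99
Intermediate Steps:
K(U) = U + U² (K(U) = U² + U = U + U²)
T(t) = 3 + 4*t² (T(t) = 3 + (t + t*(-3))² = 3 + (t - 3*t)² = 3 + (-2*t)² = 3 + 4*t²)
b = 467 (b = (3 + 4*(-46)²) - 1*20³ = (3 + 4*2116) - 1*8000 = (3 + 8464) - 8000 = 8467 - 8000 = 467)
b - S(61, K(-5)) = 467 - 1/(89 + 61) = 467 - 1/150 = 70049/150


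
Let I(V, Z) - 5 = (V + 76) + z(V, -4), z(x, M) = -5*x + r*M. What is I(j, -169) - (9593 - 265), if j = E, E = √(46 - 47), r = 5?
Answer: -9267 - 4*I ≈ -9267.0 - 4.0*I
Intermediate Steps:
E = I (E = √(-1) = I ≈ 1.0*I)
j = I ≈ 1.0*I
z(x, M) = -5*x + 5*M
I(V, Z) = 61 - 4*V (I(V, Z) = 5 + ((V + 76) + (-5*V + 5*(-4))) = 5 + ((76 + V) + (-5*V - 20)) = 5 + ((76 + V) + (-20 - 5*V)) = 5 + (56 - 4*V) = 61 - 4*V)
I(j, -169) - (9593 - 265) = (61 - 4*I) - (9593 - 265) = (61 - 4*I) - 1*9328 = (61 - 4*I) - 9328 = -9267 - 4*I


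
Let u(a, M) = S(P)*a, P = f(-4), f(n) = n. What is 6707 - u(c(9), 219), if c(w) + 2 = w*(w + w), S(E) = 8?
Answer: 5427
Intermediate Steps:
P = -4
c(w) = -2 + 2*w² (c(w) = -2 + w*(w + w) = -2 + w*(2*w) = -2 + 2*w²)
u(a, M) = 8*a
6707 - u(c(9), 219) = 6707 - 8*(-2 + 2*9²) = 6707 - 8*(-2 + 2*81) = 6707 - 8*(-2 + 162) = 6707 - 8*160 = 6707 - 1*1280 = 6707 - 1280 = 5427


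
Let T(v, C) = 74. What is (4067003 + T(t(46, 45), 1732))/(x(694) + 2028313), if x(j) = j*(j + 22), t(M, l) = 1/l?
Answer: 4067077/2525217 ≈ 1.6106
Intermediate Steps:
x(j) = j*(22 + j)
(4067003 + T(t(46, 45), 1732))/(x(694) + 2028313) = (4067003 + 74)/(694*(22 + 694) + 2028313) = 4067077/(694*716 + 2028313) = 4067077/(496904 + 2028313) = 4067077/2525217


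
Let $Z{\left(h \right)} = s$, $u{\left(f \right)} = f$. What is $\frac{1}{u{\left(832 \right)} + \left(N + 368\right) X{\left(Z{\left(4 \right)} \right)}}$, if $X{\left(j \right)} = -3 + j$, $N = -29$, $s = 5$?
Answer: $\frac{1}{1510} \approx 0.00066225$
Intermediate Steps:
$Z{\left(h \right)} = 5$
$\frac{1}{u{\left(832 \right)} + \left(N + 368\right) X{\left(Z{\left(4 \right)} \right)}} = \frac{1}{832 + \left(-29 + 368\right) \left(-3 + 5\right)} = \frac{1}{832 + 339 \cdot 2} = \frac{1}{832 + 678} = \frac{1}{1510}$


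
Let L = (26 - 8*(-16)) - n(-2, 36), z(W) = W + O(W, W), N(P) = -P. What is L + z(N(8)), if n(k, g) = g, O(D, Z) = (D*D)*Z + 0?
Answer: -402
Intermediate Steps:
O(D, Z) = Z*D**2 (O(D, Z) = D**2*Z + 0 = Z*D**2 + 0 = Z*D**2)
z(W) = W + W**3 (z(W) = W + W*W**2 = W + W**3)
L = 118 (L = (26 - 8*(-16)) - 1*36 = (26 + 128) - 36 = 154 - 36 = 118)
L + z(N(8)) = 118 + (-1*8 + (-1*8)**3) = 118 + (-8 + (-8)**3) = 118 + (-8 - 512) = 118 - 520 = -402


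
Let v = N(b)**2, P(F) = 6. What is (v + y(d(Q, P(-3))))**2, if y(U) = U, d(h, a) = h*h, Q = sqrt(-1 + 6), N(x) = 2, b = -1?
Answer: 81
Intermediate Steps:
Q = sqrt(5) ≈ 2.2361
d(h, a) = h**2
v = 4 (v = 2**2 = 4)
(v + y(d(Q, P(-3))))**2 = (4 + (sqrt(5))**2)**2 = (4 + 5)**2 = 9**2 = 81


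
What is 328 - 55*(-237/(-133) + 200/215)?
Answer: 1022727/5719 ≈ 178.83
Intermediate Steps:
328 - 55*(-237/(-133) + 200/215) = 328 - 55*(-237*(-1/133) + 200*(1/215)) = 328 - 55*(237/133 + 40/43) = 328 - 55*15511/5719 = 328 - 853105/5719 = 1022727/5719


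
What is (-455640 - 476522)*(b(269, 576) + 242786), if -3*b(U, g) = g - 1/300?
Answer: -101761609168681/450 ≈ -2.2614e+11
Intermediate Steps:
b(U, g) = 1/900 - g/3 (b(U, g) = -(g - 1/300)/3 = -(-1/300 + g)/3 = 1/900 - g/3)
(-455640 - 476522)*(b(269, 576) + 242786) = (-455640 - 476522)*((1/900 - ⅓*576) + 242786) = -932162*((1/900 - 192) + 242786) = -932162*(-172799/900 + 242786) = -932162*218334601/900 = -101761609168681/450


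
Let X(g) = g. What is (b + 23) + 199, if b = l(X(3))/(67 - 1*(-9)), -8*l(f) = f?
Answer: 134973/608 ≈ 222.00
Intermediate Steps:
l(f) = -f/8
b = -3/608 (b = (-⅛*3)/(67 - 1*(-9)) = -3/(8*(67 + 9)) = -3/8/76 = -3/8*1/76 = -3/608 ≈ -0.0049342)
(b + 23) + 199 = (-3/608 + 23) + 199 = 13981/608 + 199 = 134973/608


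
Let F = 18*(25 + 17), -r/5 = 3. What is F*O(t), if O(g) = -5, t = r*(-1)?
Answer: -3780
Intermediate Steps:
r = -15 (r = -5*3 = -15)
F = 756 (F = 18*42 = 756)
t = 15 (t = -15*(-1) = 15)
F*O(t) = 756*(-5) = -3780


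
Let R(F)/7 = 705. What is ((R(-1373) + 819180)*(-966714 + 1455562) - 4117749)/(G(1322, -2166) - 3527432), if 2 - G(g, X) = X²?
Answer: -134287617257/2739662 ≈ -49016.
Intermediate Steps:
G(g, X) = 2 - X²
R(F) = 4935 (R(F) = 7*705 = 4935)
((R(-1373) + 819180)*(-966714 + 1455562) - 4117749)/(G(1322, -2166) - 3527432) = ((4935 + 819180)*(-966714 + 1455562) - 4117749)/((2 - 1*(-2166)²) - 3527432) = (824115*488848 - 4117749)/((2 - 1*4691556) - 3527432) = (402866969520 - 4117749)/((2 - 4691556) - 3527432) = 402862851771/(-4691554 - 3527432) = 402862851771/(-8218986) = 402862851771*(-1/8218986) = -134287617257/2739662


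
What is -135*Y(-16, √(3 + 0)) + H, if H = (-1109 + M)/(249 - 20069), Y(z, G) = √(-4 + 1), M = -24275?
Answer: 6346/4955 - 135*I*√3 ≈ 1.2807 - 233.83*I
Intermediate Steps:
Y(z, G) = I*√3 (Y(z, G) = √(-3) = I*√3)
H = 6346/4955 (H = (-1109 - 24275)/(249 - 20069) = -25384/(-19820) = -25384*(-1/19820) = 6346/4955 ≈ 1.2807)
-135*Y(-16, √(3 + 0)) + H = -135*I*√3 + 6346/4955 = 6346/4955 - 135*I*√3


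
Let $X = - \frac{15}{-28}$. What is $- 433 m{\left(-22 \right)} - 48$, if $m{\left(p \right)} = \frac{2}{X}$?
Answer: $- \frac{24968}{15} \approx -1664.5$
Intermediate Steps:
$X = \frac{15}{28}$ ($X = \left(-15\right) \left(- \frac{1}{28}\right) = \frac{15}{28} \approx 0.53571$)
$m{\left(p \right)} = \frac{56}{15}$ ($m{\left(p \right)} = \frac{2}{\frac{15}{28}} = 2 \cdot \frac{28}{15} = \frac{56}{15}$)
$- 433 m{\left(-22 \right)} - 48 = \left(-433\right) \frac{56}{15} - 48 = - \frac{24248}{15} - 48 = - \frac{24968}{15}$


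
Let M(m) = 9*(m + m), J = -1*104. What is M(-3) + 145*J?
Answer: -15134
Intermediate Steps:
J = -104
M(m) = 18*m (M(m) = 9*(2*m) = 18*m)
M(-3) + 145*J = 18*(-3) + 145*(-104) = -54 - 15080 = -15134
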